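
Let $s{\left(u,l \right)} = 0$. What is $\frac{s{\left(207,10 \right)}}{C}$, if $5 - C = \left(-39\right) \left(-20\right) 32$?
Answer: $0$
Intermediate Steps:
$C = -24955$ ($C = 5 - \left(-39\right) \left(-20\right) 32 = 5 - 780 \cdot 32 = 5 - 24960 = -24955$)
$\frac{s{\left(207,10 \right)}}{C} = \frac{0}{-24955} = 0 \left(- \frac{1}{24955}\right) = 0$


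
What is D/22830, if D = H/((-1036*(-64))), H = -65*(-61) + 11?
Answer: 71/27030720 ≈ 2.6266e-6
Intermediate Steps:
H = 3976 (H = 3965 + 11 = 3976)
D = 71/1184 (D = 3976/((-1036*(-64))) = 3976/66304 = 3976*(1/66304) = 71/1184 ≈ 0.059966)
D/22830 = (71/1184)/22830 = (71/1184)*(1/22830) = 71/27030720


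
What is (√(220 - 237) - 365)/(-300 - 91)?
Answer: 365/391 - I*√17/391 ≈ 0.9335 - 0.010545*I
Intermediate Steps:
(√(220 - 237) - 365)/(-300 - 91) = (√(-17) - 365)/(-391) = (I*√17 - 365)*(-1/391) = (-365 + I*√17)*(-1/391) = 365/391 - I*√17/391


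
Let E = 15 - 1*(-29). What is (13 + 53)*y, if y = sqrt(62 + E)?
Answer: 66*sqrt(106) ≈ 679.51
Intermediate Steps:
E = 44 (E = 15 + 29 = 44)
y = sqrt(106) (y = sqrt(62 + 44) = sqrt(106) ≈ 10.296)
(13 + 53)*y = (13 + 53)*sqrt(106) = 66*sqrt(106)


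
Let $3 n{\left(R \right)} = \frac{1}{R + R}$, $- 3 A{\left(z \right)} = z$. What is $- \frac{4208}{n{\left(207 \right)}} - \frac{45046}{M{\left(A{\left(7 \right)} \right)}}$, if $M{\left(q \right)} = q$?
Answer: $- \frac{36449214}{7} \approx -5.207 \cdot 10^{6}$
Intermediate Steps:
$A{\left(z \right)} = - \frac{z}{3}$
$n{\left(R \right)} = \frac{1}{6 R}$ ($n{\left(R \right)} = \frac{1}{3 \left(R + R\right)} = \frac{1}{3 \cdot 2 R} = \frac{\frac{1}{2} \frac{1}{R}}{3} = \frac{1}{6 R}$)
$- \frac{4208}{n{\left(207 \right)}} - \frac{45046}{M{\left(A{\left(7 \right)} \right)}} = - \frac{4208}{\frac{1}{6} \cdot \frac{1}{207}} - \frac{45046}{\left(- \frac{1}{3}\right) 7} = - \frac{4208}{\frac{1}{6} \cdot \frac{1}{207}} - \frac{45046}{- \frac{7}{3}} = - 4208 \frac{1}{\frac{1}{1242}} - - \frac{135138}{7} = \left(-4208\right) 1242 + \frac{135138}{7} = -5226336 + \frac{135138}{7} = - \frac{36449214}{7}$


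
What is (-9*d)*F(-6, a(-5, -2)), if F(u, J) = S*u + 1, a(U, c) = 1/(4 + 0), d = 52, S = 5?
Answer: 13572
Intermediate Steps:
a(U, c) = 1/4
F(u, J) = 1 + 5*u (F(u, J) = 5*u + 1 = 1 + 5*u)
(-9*d)*F(-6, a(-5, -2)) = (-9*52)*(1 + 5*(-6)) = -468*(1 - 30) = -468*(-29) = 13572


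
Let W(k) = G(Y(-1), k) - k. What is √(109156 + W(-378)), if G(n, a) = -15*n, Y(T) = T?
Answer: √109549 ≈ 330.98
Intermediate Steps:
W(k) = 15 - k (W(k) = -15*(-1) - k = 15 - k)
√(109156 + W(-378)) = √(109156 + (15 - 1*(-378))) = √(109156 + (15 + 378)) = √(109156 + 393) = √109549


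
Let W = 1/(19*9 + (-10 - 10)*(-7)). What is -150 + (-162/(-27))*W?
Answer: -46644/311 ≈ -149.98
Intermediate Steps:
W = 1/311 (W = 1/(171 - 20*(-7)) = 1/(171 + 140) = 1/311 ≈ 0.0032154)
-150 + (-162/(-27))*W = -150 - 162/(-27)*(1/311) = -150 - 162*(-1/27)*(1/311) = -150 + 6*(1/311) = -150 + 6/311 = -46644/311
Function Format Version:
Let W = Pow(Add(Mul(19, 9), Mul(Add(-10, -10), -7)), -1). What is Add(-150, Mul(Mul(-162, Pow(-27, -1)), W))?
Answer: Rational(-46644, 311) ≈ -149.98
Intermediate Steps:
W = Rational(1, 311) (W = Pow(Add(171, Mul(-20, -7)), -1) = Pow(Add(171, 140), -1) = Pow(311, -1) = Rational(1, 311) ≈ 0.0032154)
Add(-150, Mul(Mul(-162, Pow(-27, -1)), W)) = Add(-150, Mul(Mul(-162, Pow(-27, -1)), Rational(1, 311))) = Add(-150, Mul(Mul(-162, Rational(-1, 27)), Rational(1, 311))) = Add(-150, Mul(6, Rational(1, 311))) = Add(-150, Rational(6, 311)) = Rational(-46644, 311)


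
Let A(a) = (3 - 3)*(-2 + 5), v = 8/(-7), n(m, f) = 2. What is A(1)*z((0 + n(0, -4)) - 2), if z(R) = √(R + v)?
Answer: 0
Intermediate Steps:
v = -8/7 (v = 8*(-⅐) = -8/7 ≈ -1.1429)
A(a) = 0 (A(a) = 0*3 = 0)
z(R) = √(-8/7 + R) (z(R) = √(R - 8/7) = √(-8/7 + R))
A(1)*z((0 + n(0, -4)) - 2) = 0*(√(-56 + 49*((0 + 2) - 2))/7) = 0*(√(-56 + 49*(2 - 2))/7) = 0*(√(-56 + 49*0)/7) = 0*(√(-56 + 0)/7) = 0*(√(-56)/7) = 0*((2*I*√14)/7) = 0*(2*I*√14/7) = 0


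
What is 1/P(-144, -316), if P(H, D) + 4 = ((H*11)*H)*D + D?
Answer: -1/72078656 ≈ -1.3874e-8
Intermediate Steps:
P(H, D) = -4 + D + 11*D*H**2 (P(H, D) = -4 + (((H*11)*H)*D + D) = -4 + (((11*H)*H)*D + D) = -4 + ((11*H**2)*D + D) = -4 + (11*D*H**2 + D) = -4 + (D + 11*D*H**2) = -4 + D + 11*D*H**2)
1/P(-144, -316) = 1/(-4 - 316 + 11*(-316)*(-144)**2) = 1/(-4 - 316 + 11*(-316)*20736) = 1/(-4 - 316 - 72078336) = 1/(-72078656) = -1/72078656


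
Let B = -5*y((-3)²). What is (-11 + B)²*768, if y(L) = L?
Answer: 2408448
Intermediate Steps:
B = -45 (B = -5*(-3)² = -5*9 = -45)
(-11 + B)²*768 = (-11 - 45)²*768 = (-56)²*768 = 3136*768 = 2408448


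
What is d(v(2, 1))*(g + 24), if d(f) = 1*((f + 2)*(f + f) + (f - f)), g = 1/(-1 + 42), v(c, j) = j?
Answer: 5910/41 ≈ 144.15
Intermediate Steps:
g = 1/41 ≈ 0.024390
d(f) = 2*f*(2 + f) (d(f) = 1*((2 + f)*(2*f) + 0) = 1*(2*f*(2 + f) + 0) = 1*(2*f*(2 + f)) = 2*f*(2 + f))
d(v(2, 1))*(g + 24) = (2*1*(2 + 1))*(1/41 + 24) = (2*1*3)*(985/41) = 6*(985/41) = 5910/41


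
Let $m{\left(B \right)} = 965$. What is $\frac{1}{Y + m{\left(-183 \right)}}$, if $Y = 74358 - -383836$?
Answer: $\frac{1}{459159} \approx 2.1779 \cdot 10^{-6}$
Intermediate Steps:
$Y = 458194$ ($Y = 74358 + 383836 = 458194$)
$\frac{1}{Y + m{\left(-183 \right)}} = \frac{1}{458194 + 965} = \frac{1}{459159}$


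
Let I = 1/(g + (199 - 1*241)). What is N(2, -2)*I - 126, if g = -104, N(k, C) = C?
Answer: -9197/73 ≈ -125.99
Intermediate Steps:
I = -1/146 (I = 1/(-104 + (199 - 1*241)) = 1/(-104 + (199 - 241)) = 1/(-104 - 42) = 1/(-146) = -1/146 ≈ -0.0068493)
N(2, -2)*I - 126 = -2*(-1/146) - 126 = 1/73 - 126 = -9197/73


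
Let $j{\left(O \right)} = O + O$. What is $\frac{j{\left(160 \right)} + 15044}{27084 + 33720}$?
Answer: $\frac{3841}{15201} \approx 0.25268$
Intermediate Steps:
$j{\left(O \right)} = 2 O$
$\frac{j{\left(160 \right)} + 15044}{27084 + 33720} = \frac{2 \cdot 160 + 15044}{27084 + 33720} = \frac{320 + 15044}{60804} = 15364 \cdot \frac{1}{60804} = \frac{3841}{15201}$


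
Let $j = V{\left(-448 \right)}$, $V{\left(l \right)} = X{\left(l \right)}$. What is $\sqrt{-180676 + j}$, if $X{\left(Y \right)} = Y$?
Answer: $2 i \sqrt{45281} \approx 425.59 i$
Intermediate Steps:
$V{\left(l \right)} = l$
$j = -448$
$\sqrt{-180676 + j} = \sqrt{-180676 - 448} = \sqrt{-181124} = 2 i \sqrt{45281}$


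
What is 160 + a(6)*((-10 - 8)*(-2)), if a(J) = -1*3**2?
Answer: -164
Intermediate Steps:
a(J) = -9 (a(J) = -1*9 = -9)
160 + a(6)*((-10 - 8)*(-2)) = 160 - 9*(-10 - 8)*(-2) = 160 - (-162)*(-2) = 160 - 9*36 = 160 - 324 = -164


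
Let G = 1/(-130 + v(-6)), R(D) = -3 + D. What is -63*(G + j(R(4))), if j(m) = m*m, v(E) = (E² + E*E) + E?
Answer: -3969/64 ≈ -62.016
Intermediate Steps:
v(E) = E + 2*E² (v(E) = (E² + E²) + E = 2*E² + E = E + 2*E²)
j(m) = m²
G = -1/64 (G = 1/(-130 - 6*(1 + 2*(-6))) = 1/(-130 - 6*(1 - 12)) = 1/(-130 - 6*(-11)) = 1/(-130 + 66) = 1/(-64) = -1/64 ≈ -0.015625)
-63*(G + j(R(4))) = -63*(-1/64 + (-3 + 4)²) = -63*(-1/64 + 1²) = -63*(-1/64 + 1) = -63*63/64 = -3969/64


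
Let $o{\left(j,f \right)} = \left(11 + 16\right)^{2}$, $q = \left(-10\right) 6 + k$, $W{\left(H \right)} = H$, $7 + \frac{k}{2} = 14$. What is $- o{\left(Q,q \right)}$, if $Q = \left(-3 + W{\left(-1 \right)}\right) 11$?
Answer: $-729$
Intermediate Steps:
$k = 14$ ($k = -14 + 2 \cdot 14 = -14 + 28 = 14$)
$q = -46$ ($q = \left(-10\right) 6 + 14 = -60 + 14 = -46$)
$Q = -44$ ($Q = \left(-3 - 1\right) 11 = \left(-4\right) 11 = -44$)
$o{\left(j,f \right)} = 729$ ($o{\left(j,f \right)} = 27^{2} = 729$)
$- o{\left(Q,q \right)} = \left(-1\right) 729 = -729$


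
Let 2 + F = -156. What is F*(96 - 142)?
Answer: 7268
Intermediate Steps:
F = -158 (F = -2 - 156 = -158)
F*(96 - 142) = -158*(96 - 142) = -158*(-46) = 7268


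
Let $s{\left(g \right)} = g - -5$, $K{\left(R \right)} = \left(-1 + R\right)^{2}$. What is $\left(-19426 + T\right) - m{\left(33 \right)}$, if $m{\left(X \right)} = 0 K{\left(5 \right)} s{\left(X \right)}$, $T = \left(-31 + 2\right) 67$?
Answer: $-21369$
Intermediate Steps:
$s{\left(g \right)} = 5 + g$ ($s{\left(g \right)} = g + 5 = 5 + g$)
$T = -1943$ ($T = \left(-29\right) 67 = -1943$)
$m{\left(X \right)} = 0$ ($m{\left(X \right)} = 0 \left(-1 + 5\right)^{2} \left(5 + X\right) = 0 \cdot 4^{2} \left(5 + X\right) = 0 \cdot 16 \left(5 + X\right) = 0 \left(5 + X\right) = 0$)
$\left(-19426 + T\right) - m{\left(33 \right)} = \left(-19426 - 1943\right) - 0 = -21369 + 0 = -21369$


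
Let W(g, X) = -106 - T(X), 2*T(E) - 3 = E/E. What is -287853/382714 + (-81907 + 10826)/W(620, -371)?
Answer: 13586302855/20666556 ≈ 657.41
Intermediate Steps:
T(E) = 2 (T(E) = 3/2 + (E/E)/2 = 3/2 + (½)*1 = 3/2 + ½ = 2)
W(g, X) = -108 (W(g, X) = -106 - 1*2 = -106 - 2 = -108)
-287853/382714 + (-81907 + 10826)/W(620, -371) = -287853/382714 + (-81907 + 10826)/(-108) = -287853*1/382714 - 71081*(-1/108) = -287853/382714 + 71081/108 = 13586302855/20666556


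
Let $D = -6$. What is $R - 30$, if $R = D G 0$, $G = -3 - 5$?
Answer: $-30$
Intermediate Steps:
$G = -8$ ($G = -3 - 5 = -8$)
$R = 0$ ($R = \left(-6\right) \left(-8\right) 0 = 48 \cdot 0 = 0$)
$R - 30 = 0 - 30 = -30$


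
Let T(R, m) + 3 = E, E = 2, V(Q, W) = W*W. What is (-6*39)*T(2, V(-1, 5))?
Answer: 234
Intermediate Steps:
V(Q, W) = W²
T(R, m) = -1 (T(R, m) = -3 + 2 = -1)
(-6*39)*T(2, V(-1, 5)) = -6*39*(-1) = -234*(-1) = 234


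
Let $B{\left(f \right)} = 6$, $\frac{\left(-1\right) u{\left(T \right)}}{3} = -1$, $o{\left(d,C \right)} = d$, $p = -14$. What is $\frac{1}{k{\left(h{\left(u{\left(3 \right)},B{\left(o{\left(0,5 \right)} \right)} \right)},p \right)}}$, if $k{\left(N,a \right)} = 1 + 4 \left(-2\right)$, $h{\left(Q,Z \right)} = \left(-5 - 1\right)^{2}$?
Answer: $- \frac{1}{7} \approx -0.14286$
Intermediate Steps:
$u{\left(T \right)} = 3$ ($u{\left(T \right)} = \left(-3\right) \left(-1\right) = 3$)
$h{\left(Q,Z \right)} = 36$ ($h{\left(Q,Z \right)} = \left(-6\right)^{2} = 36$)
$k{\left(N,a \right)} = -7$ ($k{\left(N,a \right)} = 1 - 8 = -7$)
$\frac{1}{k{\left(h{\left(u{\left(3 \right)},B{\left(o{\left(0,5 \right)} \right)} \right)},p \right)}} = \frac{1}{-7} = - \frac{1}{7}$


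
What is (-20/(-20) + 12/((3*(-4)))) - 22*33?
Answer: -726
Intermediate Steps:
(-20/(-20) + 12/((3*(-4)))) - 22*33 = (-20*(-1/20) + 12/(-12)) - 726 = (1 + 12*(-1/12)) - 726 = (1 - 1) - 726 = 0 - 726 = -726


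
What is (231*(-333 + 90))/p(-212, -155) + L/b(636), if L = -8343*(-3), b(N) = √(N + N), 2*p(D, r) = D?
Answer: 56133/106 + 8343*√318/212 ≈ 1231.3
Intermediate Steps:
p(D, r) = D/2
b(N) = √2*√N (b(N) = √(2*N) = √2*√N)
L = 25029
(231*(-333 + 90))/p(-212, -155) + L/b(636) = (231*(-333 + 90))/(((½)*(-212))) + 25029/((√2*√636)) = (231*(-243))/(-106) + 25029/((√2*(2*√159))) = -56133*(-1/106) + 25029/((2*√318)) = 56133/106 + 25029*(√318/636) = 56133/106 + 8343*√318/212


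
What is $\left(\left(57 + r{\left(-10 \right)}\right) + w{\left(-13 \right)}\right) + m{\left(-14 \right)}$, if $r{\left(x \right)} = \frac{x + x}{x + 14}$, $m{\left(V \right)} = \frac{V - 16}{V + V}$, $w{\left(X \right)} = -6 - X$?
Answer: $\frac{841}{14} \approx 60.071$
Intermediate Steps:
$m{\left(V \right)} = \frac{-16 + V}{2 V}$
$r{\left(x \right)} = \frac{2 x}{14 + x}$
$\left(\left(57 + r{\left(-10 \right)}\right) + w{\left(-13 \right)}\right) + m{\left(-14 \right)} = \left(\left(57 + 2 \left(-10\right) \frac{1}{14 - 10}\right) - -7\right) + \frac{-16 - 14}{2 \left(-14\right)} = \left(\left(57 + 2 \left(-10\right) \frac{1}{4}\right) + \left(-6 + 13\right)\right) + \frac{1}{2} \left(- \frac{1}{14}\right) \left(-30\right) = \left(\left(57 + 2 \left(-10\right) \frac{1}{4}\right) + 7\right) + \frac{15}{14} = \left(\left(57 - 5\right) + 7\right) + \frac{15}{14} = \left(52 + 7\right) + \frac{15}{14} = 59 + \frac{15}{14} = \frac{841}{14}$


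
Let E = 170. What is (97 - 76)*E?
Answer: 3570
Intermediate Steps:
(97 - 76)*E = (97 - 76)*170 = 21*170 = 3570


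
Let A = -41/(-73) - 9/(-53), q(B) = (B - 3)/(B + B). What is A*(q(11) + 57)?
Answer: 1785730/42559 ≈ 41.959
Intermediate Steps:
q(B) = (-3 + B)/(2*B) (q(B) = (-3 + B)/((2*B)) = (-3 + B)*(1/(2*B)) = (-3 + B)/(2*B))
A = 2830/3869 (A = -41*(-1/73) - 9*(-1/53) = 41/73 + 9/53 = 2830/3869 ≈ 0.73145)
A*(q(11) + 57) = 2830*((1/2)*(-3 + 11)/11 + 57)/3869 = 2830*((1/2)*(1/11)*8 + 57)/3869 = 2830*(4/11 + 57)/3869 = (2830/3869)*(631/11) = 1785730/42559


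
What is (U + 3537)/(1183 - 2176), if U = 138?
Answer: -1225/331 ≈ -3.7009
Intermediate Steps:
(U + 3537)/(1183 - 2176) = (138 + 3537)/(1183 - 2176) = 3675/(-993) = 3675*(-1/993) = -1225/331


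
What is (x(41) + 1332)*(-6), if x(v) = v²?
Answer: -18078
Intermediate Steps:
(x(41) + 1332)*(-6) = (41² + 1332)*(-6) = (1681 + 1332)*(-6) = 3013*(-6) = -18078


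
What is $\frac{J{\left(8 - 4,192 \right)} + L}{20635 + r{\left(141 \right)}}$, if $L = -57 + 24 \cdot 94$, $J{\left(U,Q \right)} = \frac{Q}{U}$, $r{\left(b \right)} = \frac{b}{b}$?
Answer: $\frac{321}{2948} \approx 0.10889$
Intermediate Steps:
$r{\left(b \right)} = 1$
$L = 2199$ ($L = -57 + 2256 = 2199$)
$\frac{J{\left(8 - 4,192 \right)} + L}{20635 + r{\left(141 \right)}} = \frac{\frac{192}{8 - 4} + 2199}{20635 + 1} = \frac{\frac{192}{8 - 4} + 2199}{20636} = \left(\frac{192}{4} + 2199\right) \frac{1}{20636} = \left(192 \cdot \frac{1}{4} + 2199\right) \frac{1}{20636} = \left(48 + 2199\right) \frac{1}{20636} = 2247 \cdot \frac{1}{20636} = \frac{321}{2948}$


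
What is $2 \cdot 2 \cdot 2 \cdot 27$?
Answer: $216$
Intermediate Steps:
$2 \cdot 2 \cdot 2 \cdot 27 = 4 \cdot 2 \cdot 27 = 8 \cdot 27 = 216$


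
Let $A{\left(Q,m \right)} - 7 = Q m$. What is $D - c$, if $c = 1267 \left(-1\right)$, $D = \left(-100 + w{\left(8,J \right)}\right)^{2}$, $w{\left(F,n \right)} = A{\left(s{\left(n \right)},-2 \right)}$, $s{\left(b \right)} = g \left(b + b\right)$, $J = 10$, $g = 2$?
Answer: $31196$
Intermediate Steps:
$s{\left(b \right)} = 4 b$ ($s{\left(b \right)} = 2 \left(b + b\right) = 2 \cdot 2 b = 4 b$)
$A{\left(Q,m \right)} = 7 + Q m$
$w{\left(F,n \right)} = 7 - 8 n$ ($w{\left(F,n \right)} = 7 + 4 n \left(-2\right) = 7 - 8 n$)
$D = 29929$ ($D = \left(-100 + \left(7 - 80\right)\right)^{2} = \left(-100 - 73\right)^{2} = \left(-173\right)^{2} = 29929$)
$c = -1267$
$D - c = 29929 - -1267 = 29929 + 1267 = 31196$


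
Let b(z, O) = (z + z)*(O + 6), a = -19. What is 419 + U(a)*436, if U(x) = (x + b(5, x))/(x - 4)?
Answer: 74601/23 ≈ 3243.5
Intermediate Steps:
b(z, O) = 2*z*(6 + O) (b(z, O) = (2*z)*(6 + O) = 2*z*(6 + O))
U(x) = (60 + 11*x)/(-4 + x) (U(x) = (x + 2*5*(6 + x))/(x - 4) = (x + (60 + 10*x))/(-4 + x) = (60 + 11*x)/(-4 + x))
419 + U(a)*436 = 419 + ((60 + 11*(-19))/(-4 - 19))*436 = 419 + ((60 - 209)/(-23))*436 = 419 - 1/23*(-149)*436 = 419 + (149/23)*436 = 419 + 64964/23 = 74601/23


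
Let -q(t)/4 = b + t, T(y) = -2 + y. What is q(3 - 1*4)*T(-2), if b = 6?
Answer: 80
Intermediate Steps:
q(t) = -24 - 4*t (q(t) = -4*(6 + t) = -24 - 4*t)
q(3 - 1*4)*T(-2) = (-24 - 4*(3 - 1*4))*(-2 - 2) = (-24 - 4*(3 - 4))*(-4) = (-24 - 4*(-1))*(-4) = (-24 + 4)*(-4) = -20*(-4) = 80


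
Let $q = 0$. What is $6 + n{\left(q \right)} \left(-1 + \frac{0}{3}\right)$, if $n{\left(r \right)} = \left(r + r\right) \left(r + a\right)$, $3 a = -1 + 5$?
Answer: $6$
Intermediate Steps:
$a = \frac{4}{3}$ ($a = \frac{-1 + 5}{3} = \frac{1}{3} \cdot 4 = \frac{4}{3} \approx 1.3333$)
$n{\left(r \right)} = 2 r \left(\frac{4}{3} + r\right)$ ($n{\left(r \right)} = \left(r + r\right) \left(r + \frac{4}{3}\right) = 2 r \left(\frac{4}{3} + r\right)$)
$6 + n{\left(q \right)} \left(-1 + \frac{0}{3}\right) = 6 + \frac{2}{3} \cdot 0 \left(4 + 3 \cdot 0\right) \left(-1 + \frac{0}{3}\right) = 6 + \frac{2}{3} \cdot 0 \left(4 + 0\right) \left(-1 + 0 \cdot \frac{1}{3}\right) = 6 + \frac{2}{3} \cdot 0 \cdot 4 \left(-1 + 0\right) = 6 + 0 \left(-1\right) = 6 + 0 = 6$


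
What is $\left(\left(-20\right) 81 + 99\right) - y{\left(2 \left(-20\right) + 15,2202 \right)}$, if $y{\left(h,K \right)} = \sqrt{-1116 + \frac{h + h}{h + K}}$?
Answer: $-1521 - \frac{i \sqrt{5289200014}}{2177} \approx -1521.0 - 33.407 i$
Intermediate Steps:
$y{\left(h,K \right)} = \sqrt{-1116 + \frac{2 h}{K + h}}$
$\left(\left(-20\right) 81 + 99\right) - y{\left(2 \left(-20\right) + 15,2202 \right)} = \left(\left(-20\right) 81 + 99\right) - \sqrt{-1116 + \frac{2 \left(2 \left(-20\right) + 15\right)}{2202 + \left(2 \left(-20\right) + 15\right)}} = \left(-1620 + 99\right) - \sqrt{-1116 + \frac{2 \left(-40 + 15\right)}{2202 + \left(-40 + 15\right)}} = -1521 - \sqrt{-1116 + 2 \left(-25\right) \frac{1}{2202 - 25}} = -1521 - \sqrt{-1116 + 2 \left(-25\right) \frac{1}{2177}} = -1521 - \sqrt{-1116 - \frac{50}{2177}} = -1521 - \sqrt{- \frac{2429582}{2177}} = -1521 - \frac{i \sqrt{5289200014}}{2177}$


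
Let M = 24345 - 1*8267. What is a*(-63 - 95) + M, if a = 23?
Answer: 12444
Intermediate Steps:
M = 16078 (M = 24345 - 8267 = 16078)
a*(-63 - 95) + M = 23*(-63 - 95) + 16078 = 23*(-158) + 16078 = -3634 + 16078 = 12444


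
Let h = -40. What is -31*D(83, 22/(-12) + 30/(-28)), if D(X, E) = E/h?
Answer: -1891/840 ≈ -2.2512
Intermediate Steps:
D(X, E) = -E/40 (D(X, E) = E/(-40) = E*(-1/40) = -E/40)
-31*D(83, 22/(-12) + 30/(-28)) = -(-31)*(22/(-12) + 30/(-28))/40 = -(-31)*(22*(-1/12) + 30*(-1/28))/40 = -(-31)*(-11/6 - 15/14)/40 = -(-31)*(-61)/(40*21) = -31*61/840 = -1891/840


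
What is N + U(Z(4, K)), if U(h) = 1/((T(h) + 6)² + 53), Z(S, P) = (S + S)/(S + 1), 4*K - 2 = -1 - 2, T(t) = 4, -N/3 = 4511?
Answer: -2070548/153 ≈ -13533.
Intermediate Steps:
N = -13533 (N = -3*4511 = -13533)
K = -¼ (K = ½ + (-1 - 2)/4 = ½ + (¼)*(-3) = ½ - ¾ = -¼ ≈ -0.25000)
Z(S, P) = 2*S/(1 + S) (Z(S, P) = (2*S)/(1 + S) = 2*S/(1 + S))
U(h) = 1/153 (U(h) = 1/((4 + 6)² + 53) = 1/(10² + 53) = 1/(100 + 53) = 1/153)
N + U(Z(4, K)) = -13533 + 1/153 = -2070548/153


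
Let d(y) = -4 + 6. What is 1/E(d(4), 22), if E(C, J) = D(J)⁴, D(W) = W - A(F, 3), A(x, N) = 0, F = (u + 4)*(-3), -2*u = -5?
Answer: 1/234256 ≈ 4.2688e-6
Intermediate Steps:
u = 5/2 (u = -½*(-5) = 5/2 ≈ 2.5000)
F = -39/2 (F = (5/2 + 4)*(-3) = (13/2)*(-3) = -39/2 ≈ -19.500)
D(W) = W (D(W) = W - 1*0 = W + 0 = W)
d(y) = 2
E(C, J) = J⁴
1/E(d(4), 22) = 1/(22⁴) = 1/234256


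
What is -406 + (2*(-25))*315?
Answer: -16156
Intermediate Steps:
-406 + (2*(-25))*315 = -406 - 50*315 = -406 - 15750 = -16156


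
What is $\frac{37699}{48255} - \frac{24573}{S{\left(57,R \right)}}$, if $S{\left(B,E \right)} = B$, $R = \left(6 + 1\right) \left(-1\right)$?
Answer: $- \frac{394540424}{916845} \approx -430.32$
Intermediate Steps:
$R = -7$ ($R = 7 \left(-1\right) = -7$)
$\frac{37699}{48255} - \frac{24573}{S{\left(57,R \right)}} = \frac{37699}{48255} - \frac{24573}{57} = 37699 \cdot \frac{1}{48255} - \frac{8191}{19} = \frac{37699}{48255} - \frac{8191}{19} = - \frac{394540424}{916845}$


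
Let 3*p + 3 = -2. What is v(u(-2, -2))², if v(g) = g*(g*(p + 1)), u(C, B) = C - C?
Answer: 0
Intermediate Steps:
p = -5/3 (p = -1 + (⅓)*(-2) = -1 - ⅔ = -5/3 ≈ -1.6667)
u(C, B) = 0
v(g) = -2*g²/3 (v(g) = g*(g*(-5/3 + 1)) = g*(g*(-⅔)) = g*(-2*g/3) = -2*g²/3)
v(u(-2, -2))² = (-⅔*0²)² = (-⅔*0)² = 0² = 0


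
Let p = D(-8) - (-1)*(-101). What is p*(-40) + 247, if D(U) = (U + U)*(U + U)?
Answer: -5953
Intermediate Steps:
D(U) = 4*U² (D(U) = (2*U)*(2*U) = 4*U²)
p = 155 (p = 4*(-8)² - (-1)*(-101) = 4*64 - 1*101 = 256 - 101 = 155)
p*(-40) + 247 = 155*(-40) + 247 = -6200 + 247 = -5953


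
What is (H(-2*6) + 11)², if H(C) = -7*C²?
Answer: 994009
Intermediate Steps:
(H(-2*6) + 11)² = (-7*(-2*6)² + 11)² = (-7*(-12)² + 11)² = (-7*144 + 11)² = (-1008 + 11)² = (-997)² = 994009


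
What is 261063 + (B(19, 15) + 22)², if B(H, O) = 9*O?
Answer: 285712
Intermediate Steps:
261063 + (B(19, 15) + 22)² = 261063 + (9*15 + 22)² = 261063 + (135 + 22)² = 261063 + 157² = 261063 + 24649 = 285712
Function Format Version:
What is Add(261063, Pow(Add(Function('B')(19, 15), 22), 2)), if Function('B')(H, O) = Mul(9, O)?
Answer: 285712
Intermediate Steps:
Add(261063, Pow(Add(Function('B')(19, 15), 22), 2)) = Add(261063, Pow(Add(Mul(9, 15), 22), 2)) = Add(261063, Pow(Add(135, 22), 2)) = Add(261063, Pow(157, 2)) = Add(261063, 24649) = 285712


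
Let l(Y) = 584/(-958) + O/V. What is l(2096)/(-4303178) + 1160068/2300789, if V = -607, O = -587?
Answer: 1451432659010826331/2878659566727583826 ≈ 0.50420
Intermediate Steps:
l(Y) = 103929/290753 (l(Y) = 584/(-958) - 587/(-607) = 584*(-1/958) - 587*(-1/607) = -292/479 + 587/607 = 103929/290753)
l(2096)/(-4303178) + 1160068/2300789 = (103929/290753)/(-4303178) + 1160068/2300789 = (103929/290753)*(-1/4303178) + 1160068*(1/2300789) = -103929/1251161913034 + 1160068/2300789 = 1451432659010826331/2878659566727583826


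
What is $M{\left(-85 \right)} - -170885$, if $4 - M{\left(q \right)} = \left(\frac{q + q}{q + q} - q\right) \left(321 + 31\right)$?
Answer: $140617$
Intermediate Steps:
$M{\left(q \right)} = -348 + 352 q$ ($M{\left(q \right)} = 4 - \left(\frac{q + q}{q + q} - q\right) \left(321 + 31\right) = 4 - \left(\frac{2 q}{2 q} - q\right) 352 = 4 - \left(2 q \frac{1}{2 q} - q\right) 352 = 4 - \left(1 - q\right) 352 = 4 - \left(352 - 352 q\right) = 4 + \left(-352 + 352 q\right) = -348 + 352 q$)
$M{\left(-85 \right)} - -170885 = \left(-348 + 352 \left(-85\right)\right) - -170885 = \left(-348 - 29920\right) + 170885 = -30268 + 170885 = 140617$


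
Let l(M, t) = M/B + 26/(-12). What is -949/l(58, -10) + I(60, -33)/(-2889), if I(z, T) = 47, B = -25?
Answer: 411217519/1944297 ≈ 211.50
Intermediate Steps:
l(M, t) = -13/6 - M/25 (l(M, t) = M/(-25) + 26/(-12) = M*(-1/25) + 26*(-1/12) = -M/25 - 13/6 = -13/6 - M/25)
-949/l(58, -10) + I(60, -33)/(-2889) = -949/(-13/6 - 1/25*58) + 47/(-2889) = -949/(-13/6 - 58/25) + 47*(-1/2889) = -949/(-673/150) - 47/2889 = -949*(-150/673) - 47/2889 = 142350/673 - 47/2889 = 411217519/1944297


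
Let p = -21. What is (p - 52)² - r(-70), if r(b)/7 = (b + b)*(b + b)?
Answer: -131871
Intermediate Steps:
r(b) = 28*b² (r(b) = 7*((b + b)*(b + b)) = 7*((2*b)*(2*b)) = 7*(4*b²) = 28*b²)
(p - 52)² - r(-70) = (-21 - 52)² - 28*(-70)² = (-73)² - 28*4900 = 5329 - 1*137200 = 5329 - 137200 = -131871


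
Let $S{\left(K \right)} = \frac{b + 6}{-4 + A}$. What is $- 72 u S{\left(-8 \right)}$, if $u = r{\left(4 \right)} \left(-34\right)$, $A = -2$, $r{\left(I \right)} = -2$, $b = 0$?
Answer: $4896$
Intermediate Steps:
$u = 68$ ($u = \left(-2\right) \left(-34\right) = 68$)
$S{\left(K \right)} = -1$ ($S{\left(K \right)} = \frac{0 + 6}{-4 - 2} = \frac{6}{-6} = 6 \left(- \frac{1}{6}\right) = -1$)
$- 72 u S{\left(-8 \right)} = \left(-72\right) 68 \left(-1\right) = \left(-4896\right) \left(-1\right) = 4896$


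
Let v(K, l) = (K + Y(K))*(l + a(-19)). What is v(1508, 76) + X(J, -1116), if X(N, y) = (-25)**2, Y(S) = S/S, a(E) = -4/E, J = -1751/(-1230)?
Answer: 2196907/19 ≈ 1.1563e+5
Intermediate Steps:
J = 1751/1230 (J = -1751*(-1/1230) = 1751/1230 ≈ 1.4236)
Y(S) = 1
X(N, y) = 625
v(K, l) = (1 + K)*(4/19 + l) (v(K, l) = (K + 1)*(l - 4/(-19)) = (1 + K)*(l - 4*(-1/19)) = (1 + K)*(l + 4/19) = (1 + K)*(4/19 + l))
v(1508, 76) + X(J, -1116) = (4/19 + 76 + (4/19)*1508 + 1508*76) + 625 = (4/19 + 76 + 6032/19 + 114608) + 625 = 2185032/19 + 625 = 2196907/19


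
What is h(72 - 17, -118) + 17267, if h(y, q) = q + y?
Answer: 17204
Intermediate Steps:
h(72 - 17, -118) + 17267 = (-118 + (72 - 17)) + 17267 = (-118 + 55) + 17267 = -63 + 17267 = 17204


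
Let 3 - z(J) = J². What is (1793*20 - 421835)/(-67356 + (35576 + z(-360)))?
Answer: 385975/161377 ≈ 2.3918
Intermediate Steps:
z(J) = 3 - J²
(1793*20 - 421835)/(-67356 + (35576 + z(-360))) = (1793*20 - 421835)/(-67356 + (35576 + (3 - 1*(-360)²))) = (35860 - 421835)/(-67356 + (35576 + (3 - 1*129600))) = -385975/(-67356 + (35576 + (3 - 129600))) = -385975/(-67356 + (35576 - 129597)) = -385975/(-67356 - 94021) = -385975/(-161377) = -385975*(-1/161377) = 385975/161377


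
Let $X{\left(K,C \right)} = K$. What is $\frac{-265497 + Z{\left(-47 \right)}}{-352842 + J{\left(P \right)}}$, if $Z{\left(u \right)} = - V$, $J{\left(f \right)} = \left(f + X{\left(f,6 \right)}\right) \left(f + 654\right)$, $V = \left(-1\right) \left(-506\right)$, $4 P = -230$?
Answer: $\frac{532006}{842879} \approx 0.63118$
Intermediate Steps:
$P = - \frac{115}{2}$ ($P = \frac{1}{4} \left(-230\right) = - \frac{115}{2} \approx -57.5$)
$V = 506$
$J{\left(f \right)} = 2 f \left(654 + f\right)$ ($J{\left(f \right)} = \left(f + f\right) \left(f + 654\right) = 2 f \left(654 + f\right)$)
$Z{\left(u \right)} = -506$ ($Z{\left(u \right)} = \left(-1\right) 506 = -506$)
$\frac{-265497 + Z{\left(-47 \right)}}{-352842 + J{\left(P \right)}} = \frac{-265497 - 506}{-352842 + 2 \left(- \frac{115}{2}\right) \left(654 - \frac{115}{2}\right)} = - \frac{266003}{-352842 + 2 \left(- \frac{115}{2}\right) \frac{1193}{2}} = - \frac{266003}{-352842 - \frac{137195}{2}} = - \frac{266003}{- \frac{842879}{2}} = \left(-266003\right) \left(- \frac{2}{842879}\right) = \frac{532006}{842879}$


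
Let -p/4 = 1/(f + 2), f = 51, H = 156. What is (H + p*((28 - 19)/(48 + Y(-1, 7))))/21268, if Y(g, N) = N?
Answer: 113676/15499055 ≈ 0.0073344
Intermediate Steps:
p = -4/53 (p = -4/(51 + 2) = -4/53 ≈ -0.075472)
(H + p*((28 - 19)/(48 + Y(-1, 7))))/21268 = (156 - 4*(28 - 19)/(53*(48 + 7)))/21268 = (156 - 36/(53*55))*(1/21268) = (156 - 4/53*9/55)*(1/21268) = (156 - 36/2915)*(1/21268) = (454704/2915)*(1/21268) = 113676/15499055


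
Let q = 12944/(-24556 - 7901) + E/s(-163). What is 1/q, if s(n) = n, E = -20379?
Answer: 5290491/659331331 ≈ 0.0080240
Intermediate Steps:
q = 659331331/5290491 (q = 12944/(-24556 - 7901) - 20379/(-163) = 12944/(-32457) - 20379*(-1/163) = 12944*(-1/32457) + 20379/163 = -12944/32457 + 20379/163 = 659331331/5290491 ≈ 124.63)
1/q = 1/(659331331/5290491) = 5290491/659331331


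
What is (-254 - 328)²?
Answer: 338724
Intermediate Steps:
(-254 - 328)² = (-582)² = 338724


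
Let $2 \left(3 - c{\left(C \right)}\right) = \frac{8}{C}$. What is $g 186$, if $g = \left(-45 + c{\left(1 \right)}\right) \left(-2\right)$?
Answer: $17112$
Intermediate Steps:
$c{\left(C \right)} = 3 - \frac{4}{C}$ ($c{\left(C \right)} = 3 - \frac{8 \frac{1}{C}}{2} = 3 - \frac{4}{C}$)
$g = 92$ ($g = \left(-45 + \left(3 - \frac{4}{1}\right)\right) \left(-2\right) = \left(-45 + \left(3 - 4\right)\right) \left(-2\right) = \left(-45 - 1\right) \left(-2\right) = \left(-46\right) \left(-2\right) = 92$)
$g 186 = 92 \cdot 186 = 17112$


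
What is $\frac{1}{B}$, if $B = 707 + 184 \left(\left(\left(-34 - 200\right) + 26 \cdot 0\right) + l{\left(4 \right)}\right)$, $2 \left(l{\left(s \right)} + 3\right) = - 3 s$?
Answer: $- \frac{1}{44005} \approx -2.2725 \cdot 10^{-5}$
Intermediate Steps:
$l{\left(s \right)} = -3 - \frac{3 s}{2}$ ($l{\left(s \right)} = -3 + \frac{\left(-3\right) s}{2} = -3 - \frac{3 s}{2}$)
$B = -44005$ ($B = 707 + 184 \left(\left(\left(-34 - 200\right) + 26 \cdot 0\right) - 9\right) = 707 + 184 \left(\left(\left(-34 - 200\right) + 0\right) - 9\right) = 707 + 184 \left(\left(-234 + 0\right) - 9\right) = 707 + 184 \left(-234 - 9\right) = 707 + 184 \left(-243\right) = 707 - 44712 = -44005$)
$\frac{1}{B} = \frac{1}{-44005} = - \frac{1}{44005}$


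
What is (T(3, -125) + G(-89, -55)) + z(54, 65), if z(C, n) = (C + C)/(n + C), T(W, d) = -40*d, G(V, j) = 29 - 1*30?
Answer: 594989/119 ≈ 4999.9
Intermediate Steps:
G(V, j) = -1 (G(V, j) = 29 - 30 = -1)
z(C, n) = 2*C/(C + n) (z(C, n) = (2*C)/(C + n) = 2*C/(C + n))
(T(3, -125) + G(-89, -55)) + z(54, 65) = (-40*(-125) - 1) + 2*54/(54 + 65) = (5000 - 1) + 2*54/119 = 4999 + 2*54*(1/119) = 4999 + 108/119 = 594989/119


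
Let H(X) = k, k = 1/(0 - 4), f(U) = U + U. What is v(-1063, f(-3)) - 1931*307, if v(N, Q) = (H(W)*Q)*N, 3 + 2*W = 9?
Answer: -1188823/2 ≈ -5.9441e+5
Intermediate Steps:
W = 3 (W = -3/2 + (1/2)*9 = -3/2 + 9/2 = 3)
f(U) = 2*U
k = -1/4 (k = 1/(-4) = -1/4 ≈ -0.25000)
H(X) = -1/4
v(N, Q) = -N*Q/4 (v(N, Q) = (-Q/4)*N = -N*Q/4)
v(-1063, f(-3)) - 1931*307 = -1/4*(-1063)*2*(-3) - 1931*307 = -1/4*(-1063)*(-6) - 592817 = -3189/2 - 592817 = -1188823/2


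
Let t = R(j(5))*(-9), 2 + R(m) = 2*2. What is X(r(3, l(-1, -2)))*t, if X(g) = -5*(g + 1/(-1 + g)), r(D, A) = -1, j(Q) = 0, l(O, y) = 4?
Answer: -135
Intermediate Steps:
X(g) = -5*g - 5/(-1 + g)
R(m) = 2 (R(m) = -2 + 2*2 = -2 + 4 = 2)
t = -18 (t = 2*(-9) = -18)
X(r(3, l(-1, -2)))*t = (5*(-1 - 1 - 1*(-1)²)/(-1 - 1))*(-18) = (5*(-1 - 1 - 1*1)/(-2))*(-18) = (5*(-½)*(-1 - 1 - 1))*(-18) = (5*(-½)*(-3))*(-18) = (15/2)*(-18) = -135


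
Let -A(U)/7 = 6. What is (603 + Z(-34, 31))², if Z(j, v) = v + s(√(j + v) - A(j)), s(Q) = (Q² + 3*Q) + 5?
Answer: 6357969 + 439524*I*√3 ≈ 6.358e+6 + 7.6128e+5*I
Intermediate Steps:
A(U) = -42 (A(U) = -7*6 = -42)
s(Q) = 5 + Q² + 3*Q
Z(j, v) = 131 + v + (42 + √(j + v))² + 3*√(j + v) (Z(j, v) = v + (5 + (√(j + v) - 1*(-42))² + 3*(√(j + v) - 1*(-42))) = v + (5 + (√(j + v) + 42)² + 3*(√(j + v) + 42)) = v + (5 + (42 + √(j + v))² + 3*(42 + √(j + v))) = v + (5 + (42 + √(j + v))² + (126 + 3*√(j + v))) = v + (131 + (42 + √(j + v))² + 3*√(j + v)) = 131 + v + (42 + √(j + v))² + 3*√(j + v))
(603 + Z(-34, 31))² = (603 + (1895 - 34 + 2*31 + 87*√(-34 + 31)))² = (603 + (1895 - 34 + 62 + 87*√(-3)))² = (603 + (1895 - 34 + 62 + 87*(I*√3)))² = (603 + (1895 - 34 + 62 + 87*I*√3))² = (603 + (1923 + 87*I*√3))² = (2526 + 87*I*√3)²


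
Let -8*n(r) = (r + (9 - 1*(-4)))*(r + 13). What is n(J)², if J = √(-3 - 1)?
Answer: 24521/64 + 2145*I/8 ≈ 383.14 + 268.13*I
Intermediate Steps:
J = 2*I (J = √(-4) = 2*I ≈ 2.0*I)
n(r) = -(13 + r)²/8 (n(r) = -(r + (9 - 1*(-4)))*(r + 13)/8 = -(r + (9 + 4))*(13 + r)/8 = -(r + 13)*(13 + r)/8 = -(13 + r)*(13 + r)/8 = -(13 + r)²/8)
n(J)² = (-(13 + 2*I)²/8)² = (13 + 2*I)⁴/64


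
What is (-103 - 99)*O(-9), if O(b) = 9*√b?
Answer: -5454*I ≈ -5454.0*I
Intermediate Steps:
(-103 - 99)*O(-9) = (-103 - 99)*(9*√(-9)) = -1818*3*I = -5454*I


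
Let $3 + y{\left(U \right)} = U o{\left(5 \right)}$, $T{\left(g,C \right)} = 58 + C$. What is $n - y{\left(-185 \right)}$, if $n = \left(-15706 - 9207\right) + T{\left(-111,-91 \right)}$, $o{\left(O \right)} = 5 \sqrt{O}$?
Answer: $-24943 + 925 \sqrt{5} \approx -22875.0$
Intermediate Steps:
$y{\left(U \right)} = -3 + 5 U \sqrt{5}$ ($y{\left(U \right)} = -3 + U 5 \sqrt{5} = -3 + 5 U \sqrt{5}$)
$n = -24946$ ($n = \left(-15706 - 9207\right) + \left(58 - 91\right) = -24913 - 33 = -24946$)
$n - y{\left(-185 \right)} = -24946 - \left(-3 + 5 \left(-185\right) \sqrt{5}\right) = -24946 - \left(-3 - 925 \sqrt{5}\right) = -24946 + \left(3 + 925 \sqrt{5}\right) = -24943 + 925 \sqrt{5}$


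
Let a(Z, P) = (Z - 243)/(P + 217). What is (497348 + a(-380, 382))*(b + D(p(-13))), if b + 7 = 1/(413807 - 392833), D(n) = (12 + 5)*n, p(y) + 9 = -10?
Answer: -2061965672146351/12563426 ≈ -1.6412e+8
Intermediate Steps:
p(y) = -19 (p(y) = -9 - 10 = -19)
a(Z, P) = (-243 + Z)/(217 + P)
D(n) = 17*n
b = -146817/20974 (b = -7 + 1/(413807 - 392833) = -7 + 1/20974 = -146817/20974 ≈ -7.0000)
(497348 + a(-380, 382))*(b + D(p(-13))) = (497348 + (-243 - 380)/(217 + 382))*(-146817/20974 + 17*(-19)) = (497348 - 623/599)*(-146817/20974 - 323) = (497348 + (1/599)*(-623))*(-6921419/20974) = (497348 - 623/599)*(-6921419/20974) = (297910829/599)*(-6921419/20974) = -2061965672146351/12563426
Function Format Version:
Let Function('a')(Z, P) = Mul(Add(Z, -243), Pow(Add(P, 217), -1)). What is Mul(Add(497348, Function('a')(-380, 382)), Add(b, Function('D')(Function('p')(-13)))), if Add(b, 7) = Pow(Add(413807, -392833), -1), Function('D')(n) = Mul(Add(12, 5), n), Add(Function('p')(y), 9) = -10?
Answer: Rational(-2061965672146351, 12563426) ≈ -1.6412e+8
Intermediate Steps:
Function('p')(y) = -19 (Function('p')(y) = Add(-9, -10) = -19)
Function('a')(Z, P) = Mul(Pow(Add(217, P), -1), Add(-243, Z)) (Function('a')(Z, P) = Mul(Add(-243, Z), Pow(Add(217, P), -1)) = Mul(Pow(Add(217, P), -1), Add(-243, Z)))
Function('D')(n) = Mul(17, n)
b = Rational(-146817, 20974) (b = Add(-7, Pow(Add(413807, -392833), -1)) = Add(-7, Pow(20974, -1)) = Add(-7, Rational(1, 20974)) = Rational(-146817, 20974) ≈ -7.0000)
Mul(Add(497348, Function('a')(-380, 382)), Add(b, Function('D')(Function('p')(-13)))) = Mul(Add(497348, Mul(Pow(Add(217, 382), -1), Add(-243, -380))), Add(Rational(-146817, 20974), Mul(17, -19))) = Mul(Add(497348, Mul(Pow(599, -1), -623)), Add(Rational(-146817, 20974), -323)) = Mul(Add(497348, Mul(Rational(1, 599), -623)), Rational(-6921419, 20974)) = Mul(Add(497348, Rational(-623, 599)), Rational(-6921419, 20974)) = Mul(Rational(297910829, 599), Rational(-6921419, 20974)) = Rational(-2061965672146351, 12563426)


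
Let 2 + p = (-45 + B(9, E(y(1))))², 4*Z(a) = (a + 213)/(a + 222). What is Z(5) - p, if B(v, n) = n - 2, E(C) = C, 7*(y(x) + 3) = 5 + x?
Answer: -53674711/22246 ≈ -2412.8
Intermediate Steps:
y(x) = -16/7 + x/7 (y(x) = -3 + (5 + x)/7 = -3 + (5/7 + x/7) = -16/7 + x/7)
B(v, n) = -2 + n
Z(a) = (213 + a)/(4*(222 + a)) (Z(a) = ((a + 213)/(a + 222))/4 = ((213 + a)/(222 + a))/4 = (213 + a)/(4*(222 + a)))
p = 118238/49 (p = -2 + (-45 + (-2 + (-16/7 + (⅐)*1)))² = -2 + (-45 + (-2 + (-16/7 + ⅐)))² = -2 + (-45 + (-2 - 15/7))² = -2 + (-45 - 29/7)² = -2 + (-344/7)² = -2 + 118336/49 = 118238/49 ≈ 2413.0)
Z(5) - p = (213 + 5)/(4*(222 + 5)) - 1*118238/49 = (¼)*218/227 - 118238/49 = (¼)*(1/227)*218 - 118238/49 = 109/454 - 118238/49 = -53674711/22246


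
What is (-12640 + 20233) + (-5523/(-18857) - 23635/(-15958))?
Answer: 2285419426787/300920006 ≈ 7594.8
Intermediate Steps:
(-12640 + 20233) + (-5523/(-18857) - 23635/(-15958)) = 7593 + (-5523*(-1/18857) - 23635*(-1/15958)) = 7593 + (5523/18857 + 23635/15958) = 7593 + 533821229/300920006 = 2285419426787/300920006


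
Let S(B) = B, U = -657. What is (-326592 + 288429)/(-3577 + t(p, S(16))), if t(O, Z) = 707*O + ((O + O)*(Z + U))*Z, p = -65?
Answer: -12721/427916 ≈ -0.029728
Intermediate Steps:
t(O, Z) = 707*O + 2*O*Z*(-657 + Z) (t(O, Z) = 707*O + ((O + O)*(Z - 657))*Z = 707*O + ((2*O)*(-657 + Z))*Z = 707*O + (2*O*(-657 + Z))*Z = 707*O + 2*O*Z*(-657 + Z))
(-326592 + 288429)/(-3577 + t(p, S(16))) = (-326592 + 288429)/(-3577 - 65*(707 - 1314*16 + 2*16²)) = -38163/(-3577 - 65*(707 - 21024 + 2*256)) = -38163/(-3577 - 65*(707 - 21024 + 512)) = -38163/(-3577 - 65*(-19805)) = -38163/(-3577 + 1287325) = -38163/1283748 = -38163*1/1283748 = -12721/427916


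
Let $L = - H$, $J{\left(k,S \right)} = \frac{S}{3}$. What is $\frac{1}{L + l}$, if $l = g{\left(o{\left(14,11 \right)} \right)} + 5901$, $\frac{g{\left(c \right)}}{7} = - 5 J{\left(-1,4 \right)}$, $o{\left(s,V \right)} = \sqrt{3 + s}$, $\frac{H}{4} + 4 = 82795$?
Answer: $- \frac{3}{975929} \approx -3.074 \cdot 10^{-6}$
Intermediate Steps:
$J{\left(k,S \right)} = \frac{S}{3}$ ($J{\left(k,S \right)} = S \frac{1}{3} = \frac{S}{3}$)
$H = 331164$ ($H = -16 + 4 \cdot 82795 = -16 + 331180 = 331164$)
$g{\left(c \right)} = - \frac{140}{3}$ ($g{\left(c \right)} = 7 \left(- 5 \cdot \frac{1}{3} \cdot 4\right) = 7 \left(\left(-5\right) \frac{4}{3}\right) = 7 \left(- \frac{20}{3}\right) = - \frac{140}{3}$)
$L = -331164$ ($L = \left(-1\right) 331164 = -331164$)
$l = \frac{17563}{3}$ ($l = - \frac{140}{3} + 5901 = \frac{17563}{3} \approx 5854.3$)
$\frac{1}{L + l} = \frac{1}{-331164 + \frac{17563}{3}} = \frac{1}{- \frac{975929}{3}} = - \frac{3}{975929}$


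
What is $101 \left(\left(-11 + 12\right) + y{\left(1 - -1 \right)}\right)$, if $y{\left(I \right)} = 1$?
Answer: $202$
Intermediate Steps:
$101 \left(\left(-11 + 12\right) + y{\left(1 - -1 \right)}\right) = 101 \left(\left(-11 + 12\right) + 1\right) = 101 \left(1 + 1\right) = 101 \cdot 2 = 202$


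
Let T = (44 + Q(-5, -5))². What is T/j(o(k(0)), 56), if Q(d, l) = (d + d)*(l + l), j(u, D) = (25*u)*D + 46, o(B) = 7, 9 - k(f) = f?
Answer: 1152/547 ≈ 2.1060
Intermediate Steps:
k(f) = 9 - f
j(u, D) = 46 + 25*D*u (j(u, D) = 25*D*u + 46 = 46 + 25*D*u)
Q(d, l) = 4*d*l (Q(d, l) = (2*d)*(2*l) = 4*d*l)
T = 20736 (T = (44 + 4*(-5)*(-5))² = (44 + 100)² = 144² = 20736)
T/j(o(k(0)), 56) = 20736/(46 + 25*56*7) = 20736/(46 + 9800) = 20736/9846 = 20736*(1/9846) = 1152/547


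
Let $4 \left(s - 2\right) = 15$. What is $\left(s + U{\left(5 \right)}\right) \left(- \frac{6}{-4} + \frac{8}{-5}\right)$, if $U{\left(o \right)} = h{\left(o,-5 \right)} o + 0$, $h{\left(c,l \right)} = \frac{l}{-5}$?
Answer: $- \frac{43}{40} \approx -1.075$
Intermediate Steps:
$h{\left(c,l \right)} = - \frac{l}{5}$ ($h{\left(c,l \right)} = l \left(- \frac{1}{5}\right) = - \frac{l}{5}$)
$U{\left(o \right)} = o$ ($U{\left(o \right)} = \left(- \frac{1}{5}\right) \left(-5\right) o + 0 = 1 o + 0 = o + 0 = o$)
$s = \frac{23}{4}$ ($s = 2 + \frac{1}{4} \cdot 15 = 2 + \frac{15}{4} = \frac{23}{4} \approx 5.75$)
$\left(s + U{\left(5 \right)}\right) \left(- \frac{6}{-4} + \frac{8}{-5}\right) = \left(\frac{23}{4} + 5\right) \left(- \frac{6}{-4} + \frac{8}{-5}\right) = \frac{43 \left(\left(-6\right) \left(- \frac{1}{4}\right) + 8 \left(- \frac{1}{5}\right)\right)}{4} = \frac{43 \left(\frac{3}{2} - \frac{8}{5}\right)}{4} = \frac{43}{4} \left(- \frac{1}{10}\right) = - \frac{43}{40}$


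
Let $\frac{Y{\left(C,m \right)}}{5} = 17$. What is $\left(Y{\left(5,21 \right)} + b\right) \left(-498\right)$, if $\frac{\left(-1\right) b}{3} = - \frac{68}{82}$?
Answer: $- \frac{1786326}{41} \approx -43569.0$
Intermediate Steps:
$Y{\left(C,m \right)} = 85$ ($Y{\left(C,m \right)} = 5 \cdot 17 = 85$)
$b = \frac{102}{41}$ ($b = - 3 \left(- \frac{68}{82}\right) = - 3 \left(\left(-68\right) \frac{1}{82}\right) = \left(-3\right) \left(- \frac{34}{41}\right) = \frac{102}{41} \approx 2.4878$)
$\left(Y{\left(5,21 \right)} + b\right) \left(-498\right) = \left(85 + \frac{102}{41}\right) \left(-498\right) = \frac{3587}{41} \left(-498\right) = - \frac{1786326}{41}$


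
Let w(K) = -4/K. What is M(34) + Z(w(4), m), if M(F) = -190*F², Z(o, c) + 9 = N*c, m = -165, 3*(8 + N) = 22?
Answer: -219539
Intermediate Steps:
N = -⅔ (N = -8 + (⅓)*22 = -8 + 22/3 = -⅔ ≈ -0.66667)
Z(o, c) = -9 - 2*c/3
M(34) + Z(w(4), m) = -190*34² + (-9 - ⅔*(-165)) = -190*1156 + (-9 + 110) = -219640 + 101 = -219539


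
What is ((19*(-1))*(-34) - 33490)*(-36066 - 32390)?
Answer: 2248368864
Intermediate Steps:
((19*(-1))*(-34) - 33490)*(-36066 - 32390) = (-19*(-34) - 33490)*(-68456) = (646 - 33490)*(-68456) = -32844*(-68456) = 2248368864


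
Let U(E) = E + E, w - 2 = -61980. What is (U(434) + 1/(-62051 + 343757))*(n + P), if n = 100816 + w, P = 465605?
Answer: 123346810454387/281706 ≈ 4.3786e+8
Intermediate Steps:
w = -61978 (w = 2 - 61980 = -61978)
n = 38838 (n = 100816 - 61978 = 38838)
U(E) = 2*E
(U(434) + 1/(-62051 + 343757))*(n + P) = (2*434 + 1/(-62051 + 343757))*(38838 + 465605) = (868 + 1/281706)*504443 = (244520809/281706)*504443 = 123346810454387/281706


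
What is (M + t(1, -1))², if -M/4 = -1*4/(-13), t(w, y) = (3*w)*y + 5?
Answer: 100/169 ≈ 0.59172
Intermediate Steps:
t(w, y) = 5 + 3*w*y (t(w, y) = 3*w*y + 5 = 5 + 3*w*y)
M = -16/13 (M = -4*(-1*4)/(-13) = -(-16)*(-1)/13 = -4*4/13 = -16/13 ≈ -1.2308)
(M + t(1, -1))² = (-16/13 + (5 + 3*1*(-1)))² = (-16/13 + (5 - 3))² = (-16/13 + 2)² = (10/13)² = 100/169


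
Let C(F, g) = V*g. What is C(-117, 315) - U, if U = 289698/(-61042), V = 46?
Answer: 442394139/30521 ≈ 14495.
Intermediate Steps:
U = -144849/30521 (U = 289698*(-1/61042) = -144849/30521 ≈ -4.7459)
C(F, g) = 46*g
C(-117, 315) - U = 46*315 - 1*(-144849/30521) = 14490 + 144849/30521 = 442394139/30521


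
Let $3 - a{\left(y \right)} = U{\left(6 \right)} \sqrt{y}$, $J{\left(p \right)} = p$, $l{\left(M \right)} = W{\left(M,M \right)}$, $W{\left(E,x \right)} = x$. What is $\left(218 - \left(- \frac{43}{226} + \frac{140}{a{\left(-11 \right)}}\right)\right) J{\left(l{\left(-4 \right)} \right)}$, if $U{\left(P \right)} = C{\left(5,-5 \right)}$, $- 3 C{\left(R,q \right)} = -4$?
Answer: $- \frac{23637294}{29041} + \frac{6720 i \sqrt{11}}{257} \approx -813.93 + 86.723 i$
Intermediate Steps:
$l{\left(M \right)} = M$
$C{\left(R,q \right)} = \frac{4}{3}$ ($C{\left(R,q \right)} = \left(- \frac{1}{3}\right) \left(-4\right) = \frac{4}{3}$)
$U{\left(P \right)} = \frac{4}{3}$
$a{\left(y \right)} = 3 - \frac{4 \sqrt{y}}{3}$
$\left(218 - \left(- \frac{43}{226} + \frac{140}{a{\left(-11 \right)}}\right)\right) J{\left(l{\left(-4 \right)} \right)} = \left(218 - \left(- \frac{43}{226} + \frac{140}{3 - \frac{4 \sqrt{-11}}{3}}\right)\right) \left(-4\right) = \left(218 - \left(- \frac{43}{226} + \frac{140}{3 - \frac{4 i \sqrt{11}}{3}}\right)\right) \left(-4\right) = \left(218 + \left(- \frac{140}{3 - \frac{4 i \sqrt{11}}{3}} + \frac{43}{226}\right)\right) \left(-4\right) = \left(218 + \left(\frac{43}{226} - \frac{140}{3 - \frac{4 i \sqrt{11}}{3}}\right)\right) \left(-4\right) = \left(\frac{49311}{226} - \frac{140}{3 - \frac{4 i \sqrt{11}}{3}}\right) \left(-4\right) = - \frac{98622}{113} + \frac{560}{3 - \frac{4 i \sqrt{11}}{3}}$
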